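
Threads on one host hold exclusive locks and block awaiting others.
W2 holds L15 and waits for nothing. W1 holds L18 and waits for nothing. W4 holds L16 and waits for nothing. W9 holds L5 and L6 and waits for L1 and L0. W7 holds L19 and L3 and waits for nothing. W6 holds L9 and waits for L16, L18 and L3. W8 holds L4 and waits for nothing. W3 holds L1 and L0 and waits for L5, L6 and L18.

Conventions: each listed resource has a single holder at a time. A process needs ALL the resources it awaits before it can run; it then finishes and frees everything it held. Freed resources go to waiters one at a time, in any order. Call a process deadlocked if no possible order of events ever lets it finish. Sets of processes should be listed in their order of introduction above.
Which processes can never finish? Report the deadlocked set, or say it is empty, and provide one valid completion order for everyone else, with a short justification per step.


The deadlocked set is W9 and W3.
Key observation: the knot is the closed ring of waits W9 -> W3 -> W9; no other process is dragged down with it.
A valid finishing order for the others: W7, W1, W2, W4, W6, W8.
Walking it through:
  W7: no waits; runs immediately, freeing L19 and L3
  W1: no waits; runs immediately, freeing L18
  W2: no waits; runs immediately, freeing L15
  W4: no waits; runs immediately, freeing L16
  run W6 (all its waits — L16, L18 and L3 — are resolved); releases L9
  W8: no waits; runs immediately, freeing L4


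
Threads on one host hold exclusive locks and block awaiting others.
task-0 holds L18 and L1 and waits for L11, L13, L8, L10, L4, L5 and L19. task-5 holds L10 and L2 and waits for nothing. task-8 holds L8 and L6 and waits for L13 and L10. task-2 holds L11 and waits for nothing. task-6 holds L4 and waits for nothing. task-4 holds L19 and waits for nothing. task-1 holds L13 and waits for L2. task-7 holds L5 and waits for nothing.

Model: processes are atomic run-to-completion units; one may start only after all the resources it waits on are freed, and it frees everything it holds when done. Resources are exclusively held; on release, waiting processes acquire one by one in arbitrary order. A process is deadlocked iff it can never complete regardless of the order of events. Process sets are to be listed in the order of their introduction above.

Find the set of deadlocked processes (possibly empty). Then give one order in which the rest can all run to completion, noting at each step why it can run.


The deadlocked set is empty.
Key observation: all waits point, directly or indirectly, at processes that can finish, so nothing is permanently blocked.
A valid finishing order for the others: task-2, task-5, task-4, task-1, task-8, task-6, task-7, task-0.
Step-by-step check:
  task-2: no waits; runs immediately, freeing L11
  task-5: no waits; runs immediately, freeing L10 and L2
  task-4: no waits; runs immediately, freeing L19
  run task-1 (all its waits — L2 — are resolved); releases L13
  run task-8 (all its waits — L13 and L10 — are resolved); releases L8 and L6
  task-6: no waits; runs immediately, freeing L4
  task-7: no waits; runs immediately, freeing L5
  run task-0 (all its waits — L11, L13, L8, L10, L4, L5 and L19 — are resolved); releases L18 and L1


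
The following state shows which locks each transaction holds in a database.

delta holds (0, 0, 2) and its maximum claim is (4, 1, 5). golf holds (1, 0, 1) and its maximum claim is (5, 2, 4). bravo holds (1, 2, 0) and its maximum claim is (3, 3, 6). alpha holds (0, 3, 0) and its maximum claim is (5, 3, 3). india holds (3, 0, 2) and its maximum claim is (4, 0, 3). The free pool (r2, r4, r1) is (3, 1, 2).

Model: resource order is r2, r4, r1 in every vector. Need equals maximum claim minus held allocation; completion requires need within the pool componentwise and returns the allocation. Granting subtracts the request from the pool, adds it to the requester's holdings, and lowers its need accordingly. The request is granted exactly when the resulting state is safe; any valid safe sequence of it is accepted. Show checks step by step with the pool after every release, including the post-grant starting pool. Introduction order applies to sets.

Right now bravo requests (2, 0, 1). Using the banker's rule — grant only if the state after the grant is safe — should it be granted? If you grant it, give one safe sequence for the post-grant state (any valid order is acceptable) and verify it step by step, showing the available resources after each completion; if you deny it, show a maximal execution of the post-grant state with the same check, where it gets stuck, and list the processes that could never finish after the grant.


GRANT. The post-grant state is safe; one safe sequence: india, delta, bravo, alpha, golf.
Key observation: (1, 1, 1) free after granting still covers india first, and each release covers the next.
Step-by-step check of the post-grant state:
  pool = (1, 1, 1)
  run india (needs (1, 0, 1), free (1, 1, 1)); after release of (3, 0, 2) the pool is (4, 1, 3)
  run delta (needs (4, 1, 3), free (4, 1, 3)); after release of (0, 0, 2) the pool is (4, 1, 5)
  run bravo (needs (0, 1, 5), free (4, 1, 5)); after release of (3, 2, 1) the pool is (7, 3, 6)
  run alpha (needs (5, 0, 3), free (7, 3, 6)); after release of (0, 3, 0) the pool is (7, 6, 6)
  run golf (needs (4, 2, 3), free (7, 6, 6)); after release of (1, 0, 1) the pool is (8, 6, 7)


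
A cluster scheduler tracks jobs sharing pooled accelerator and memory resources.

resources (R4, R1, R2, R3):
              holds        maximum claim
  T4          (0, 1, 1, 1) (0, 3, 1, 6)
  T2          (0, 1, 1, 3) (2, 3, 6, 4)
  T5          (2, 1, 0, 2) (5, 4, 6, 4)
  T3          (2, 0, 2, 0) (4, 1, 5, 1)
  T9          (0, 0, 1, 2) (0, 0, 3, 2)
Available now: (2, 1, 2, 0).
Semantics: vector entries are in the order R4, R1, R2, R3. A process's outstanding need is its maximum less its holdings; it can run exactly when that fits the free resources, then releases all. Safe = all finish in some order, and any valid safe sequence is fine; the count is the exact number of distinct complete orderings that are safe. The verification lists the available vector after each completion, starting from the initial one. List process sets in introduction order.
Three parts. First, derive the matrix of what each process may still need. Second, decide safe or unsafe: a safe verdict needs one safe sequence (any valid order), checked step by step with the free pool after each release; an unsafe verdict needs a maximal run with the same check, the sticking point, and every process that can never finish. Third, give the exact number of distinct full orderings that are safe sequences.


(1) Outstanding need per process (order R4, R1, R2, R3):
  T4: (0, 2, 0, 5)
  T2: (2, 2, 5, 1)
  T5: (3, 3, 6, 2)
  T3: (2, 1, 3, 1)
  T9: (0, 0, 2, 0)
(2) UNSAFE — no complete ordering exists.
Key observation: T9, T3 can finish, but then (4, 1, 5, 2) is all there is, and the blocked group's R1 demands exceed it.
A maximal execution: T9, T3 — then nothing else fits. Verifying each step:
  pool = (2, 1, 2, 0)
  T9 needs (0, 0, 2, 0) <= (2, 1, 2, 0) -> finishes; pool += (0, 0, 1, 2) = (2, 1, 3, 2)
  T3 needs (2, 1, 3, 1) <= (2, 1, 3, 2) -> finishes; pool += (2, 0, 2, 0) = (4, 1, 5, 2)
  T4 cannot run: need (0, 2, 0, 5) vs free (4, 1, 5, 2) (insufficient R1 and R3)
  T2 cannot run: need (2, 2, 5, 1) vs free (4, 1, 5, 2) (insufficient R1)
  T5 cannot run: need (3, 3, 6, 2) vs free (4, 1, 5, 2) (insufficient R1 and R2)
Permanently blocked: T4, T2 and T5.
(3) The exact count: 0 of the possible complete orderings are safe sequences.


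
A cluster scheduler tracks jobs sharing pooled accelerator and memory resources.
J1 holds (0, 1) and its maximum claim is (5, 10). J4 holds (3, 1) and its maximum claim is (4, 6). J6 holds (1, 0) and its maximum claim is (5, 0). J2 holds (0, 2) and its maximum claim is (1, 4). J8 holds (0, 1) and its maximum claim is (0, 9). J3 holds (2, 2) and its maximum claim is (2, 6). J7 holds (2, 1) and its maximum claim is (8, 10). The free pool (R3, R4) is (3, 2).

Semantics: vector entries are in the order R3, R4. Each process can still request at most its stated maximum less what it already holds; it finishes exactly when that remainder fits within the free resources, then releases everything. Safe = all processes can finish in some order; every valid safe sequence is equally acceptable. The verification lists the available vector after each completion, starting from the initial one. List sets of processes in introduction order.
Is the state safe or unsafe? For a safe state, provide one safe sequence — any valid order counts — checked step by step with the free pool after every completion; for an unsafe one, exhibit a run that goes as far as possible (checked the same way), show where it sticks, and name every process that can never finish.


UNSAFE — no complete ordering exists.
Key observation: R4 is the bottleneck — with J2, J3, J6, J4 done the pool holds (9, 7), short of every remaining need.
A maximal execution: J2, J3, J6, J4 — then nothing else fits. Walking it through:
  pool = (3, 2)
  J2: need (1, 2) fits (3, 2); releases (0, 2), pool now (3, 4)
  J3: need (0, 4) fits (3, 4); releases (2, 2), pool now (5, 6)
  J6: need (4, 0) fits (5, 6); releases (1, 0), pool now (6, 6)
  J4: need (1, 5) fits (6, 6); releases (3, 1), pool now (9, 7)
  blocked: J1 wants (5, 9), pool (9, 7) — not enough R4
  blocked: J8 wants (0, 8), pool (9, 7) — not enough R4
  blocked: J7 wants (6, 9), pool (9, 7) — not enough R4
Never able to finish: J1, J8 and J7.


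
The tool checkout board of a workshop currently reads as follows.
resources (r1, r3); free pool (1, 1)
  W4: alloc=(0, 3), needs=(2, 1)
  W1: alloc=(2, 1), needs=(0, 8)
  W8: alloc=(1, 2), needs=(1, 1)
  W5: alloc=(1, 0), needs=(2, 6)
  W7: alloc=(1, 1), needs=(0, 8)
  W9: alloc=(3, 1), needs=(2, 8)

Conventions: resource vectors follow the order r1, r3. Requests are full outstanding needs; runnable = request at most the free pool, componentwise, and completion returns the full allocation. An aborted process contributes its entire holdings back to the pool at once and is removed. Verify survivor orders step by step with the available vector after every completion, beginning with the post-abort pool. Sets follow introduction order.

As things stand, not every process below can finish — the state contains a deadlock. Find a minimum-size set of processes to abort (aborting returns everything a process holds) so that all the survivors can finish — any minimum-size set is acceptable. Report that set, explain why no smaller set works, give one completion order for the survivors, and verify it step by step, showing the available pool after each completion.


Abort W1 and W9.
Key observation: no ordering could ever have run W7 before the abort of W1 and W9; with (5, 2) back in the pool it fits at step 3.
No one abort is enough; case by case: W4 alone leaves W1 blocked (short on r3); W1 alone leaves W7 blocked (short on r3); W8 alone leaves W1 blocked (short on r3); W5 alone leaves W1 blocked (short on r3); W7 alone leaves W1 blocked (short on r3); W9 alone leaves W1 blocked (short on r3).
Survivors finish in the order: W8, W4, W7, W5. Check, step by step (pool after the aborts first):
  pool = (6, 3)
  W8 needs (1, 1) <= (6, 3) -> finishes; pool += (1, 2) = (7, 5)
  W4 needs (2, 1) <= (7, 5) -> finishes; pool += (0, 3) = (7, 8)
  W7 needs (0, 8) <= (7, 8) -> finishes; pool += (1, 1) = (8, 9)
  W5 needs (2, 6) <= (8, 9) -> finishes; pool += (1, 0) = (9, 9)


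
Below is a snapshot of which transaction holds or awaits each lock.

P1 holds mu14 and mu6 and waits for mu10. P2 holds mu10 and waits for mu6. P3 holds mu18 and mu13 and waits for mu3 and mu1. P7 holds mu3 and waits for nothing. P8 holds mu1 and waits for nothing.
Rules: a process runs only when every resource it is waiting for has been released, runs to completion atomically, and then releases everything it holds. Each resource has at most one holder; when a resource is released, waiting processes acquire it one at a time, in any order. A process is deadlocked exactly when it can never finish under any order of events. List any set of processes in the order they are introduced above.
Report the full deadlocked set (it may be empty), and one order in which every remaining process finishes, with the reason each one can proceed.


Deadlocked set: P1 and P2.
Key observation: the knot is the closed ring of waits P1 -> P2 -> P1; no other process is dragged down with it.
One completion order for the rest: P7, P8, P3.
Check, step by step:
  P7 waits on nothing -> runs at once and releases mu3
  P8 waits on nothing -> runs at once and releases mu1
  run P3 (all its waits — mu3 and mu1 — are resolved); releases mu18 and mu13


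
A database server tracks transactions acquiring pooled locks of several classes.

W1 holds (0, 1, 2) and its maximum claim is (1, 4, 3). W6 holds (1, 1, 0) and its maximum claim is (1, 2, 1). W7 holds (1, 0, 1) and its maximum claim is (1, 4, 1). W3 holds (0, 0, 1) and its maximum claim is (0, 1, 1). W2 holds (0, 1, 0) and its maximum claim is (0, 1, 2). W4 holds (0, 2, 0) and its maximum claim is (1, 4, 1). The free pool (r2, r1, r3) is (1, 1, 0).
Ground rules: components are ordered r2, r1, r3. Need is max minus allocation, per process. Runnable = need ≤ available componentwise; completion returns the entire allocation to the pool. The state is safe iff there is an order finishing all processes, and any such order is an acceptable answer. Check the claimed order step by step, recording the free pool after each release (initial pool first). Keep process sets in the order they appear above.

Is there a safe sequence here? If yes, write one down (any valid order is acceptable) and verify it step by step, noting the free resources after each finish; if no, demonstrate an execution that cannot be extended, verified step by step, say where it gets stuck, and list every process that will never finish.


SAFE, for example via the order W3, W6, W4, W1, W2, W7.
Key observation: W3 is the earliest step where a requested resource binds exactly: need (0, 1, 0), pool (1, 1, 0) at its turn.
Check, step by step:
  pool = (1, 1, 0)
  W3 needs (0, 1, 0) <= (1, 1, 0) -> finishes; pool += (0, 0, 1) = (1, 1, 1)
  W6 needs (0, 1, 1) <= (1, 1, 1) -> finishes; pool += (1, 1, 0) = (2, 2, 1)
  W4 needs (1, 2, 1) <= (2, 2, 1) -> finishes; pool += (0, 2, 0) = (2, 4, 1)
  W1 needs (1, 3, 1) <= (2, 4, 1) -> finishes; pool += (0, 1, 2) = (2, 5, 3)
  W2 needs (0, 0, 2) <= (2, 5, 3) -> finishes; pool += (0, 1, 0) = (2, 6, 3)
  W7 needs (0, 4, 0) <= (2, 6, 3) -> finishes; pool += (1, 0, 1) = (3, 6, 4)


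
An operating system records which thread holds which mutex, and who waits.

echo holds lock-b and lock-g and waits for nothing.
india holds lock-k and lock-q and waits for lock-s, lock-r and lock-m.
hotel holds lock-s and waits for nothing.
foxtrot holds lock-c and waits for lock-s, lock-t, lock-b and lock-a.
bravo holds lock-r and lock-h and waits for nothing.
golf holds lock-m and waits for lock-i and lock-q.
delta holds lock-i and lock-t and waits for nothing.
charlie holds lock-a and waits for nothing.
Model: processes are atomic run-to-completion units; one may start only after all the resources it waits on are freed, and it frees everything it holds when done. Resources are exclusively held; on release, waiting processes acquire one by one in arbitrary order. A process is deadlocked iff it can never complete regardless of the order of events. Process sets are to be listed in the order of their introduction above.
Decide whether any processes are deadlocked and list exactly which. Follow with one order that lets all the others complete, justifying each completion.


The deadlocked set is india and golf.
Key observation: the loop india -> golf -> india blocks itself forever; no other process is dragged down with it.
One completion order for the rest: charlie, hotel, echo, delta, foxtrot, bravo.
Check, step by step:
  charlie: no waits; runs immediately, freeing lock-a
  hotel: no waits; runs immediately, freeing lock-s
  echo: no waits; runs immediately, freeing lock-b and lock-g
  delta: no waits; runs immediately, freeing lock-i and lock-t
  foxtrot: everything it awaited (lock-s, lock-t, lock-b and lock-a) is free; runs, freeing lock-c
  bravo: no waits; runs immediately, freeing lock-r and lock-h


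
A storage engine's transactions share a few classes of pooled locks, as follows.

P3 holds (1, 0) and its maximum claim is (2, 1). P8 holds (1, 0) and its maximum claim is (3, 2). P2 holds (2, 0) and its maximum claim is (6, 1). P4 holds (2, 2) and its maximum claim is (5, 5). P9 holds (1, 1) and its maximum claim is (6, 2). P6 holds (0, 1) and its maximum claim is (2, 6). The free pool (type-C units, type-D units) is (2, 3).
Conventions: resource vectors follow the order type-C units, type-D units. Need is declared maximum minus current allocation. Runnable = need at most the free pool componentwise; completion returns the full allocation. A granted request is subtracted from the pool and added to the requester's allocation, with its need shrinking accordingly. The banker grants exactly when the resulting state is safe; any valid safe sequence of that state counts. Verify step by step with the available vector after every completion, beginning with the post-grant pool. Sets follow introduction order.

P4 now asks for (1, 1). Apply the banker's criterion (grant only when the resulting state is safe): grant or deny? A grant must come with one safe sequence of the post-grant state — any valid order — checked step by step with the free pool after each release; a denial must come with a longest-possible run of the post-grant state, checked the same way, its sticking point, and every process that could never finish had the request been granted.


GRANT: granting preserves safety; a valid post-grant sequence is P3, P4, P6, P8, P9, P2.
Key observation: after the grant the pool drops to (1, 2), which still lets P3 finish first and unwind the rest.
Verifying the post-grant state step by step:
  pool = (1, 2)
  P3: need (1, 1) fits (1, 2); releases (1, 0), pool now (2, 2)
  P4: need (2, 2) fits (2, 2); releases (3, 3), pool now (5, 5)
  P6: need (2, 5) fits (5, 5); releases (0, 1), pool now (5, 6)
  P8: need (2, 2) fits (5, 6); releases (1, 0), pool now (6, 6)
  P9: need (5, 1) fits (6, 6); releases (1, 1), pool now (7, 7)
  P2: need (4, 1) fits (7, 7); releases (2, 0), pool now (9, 7)


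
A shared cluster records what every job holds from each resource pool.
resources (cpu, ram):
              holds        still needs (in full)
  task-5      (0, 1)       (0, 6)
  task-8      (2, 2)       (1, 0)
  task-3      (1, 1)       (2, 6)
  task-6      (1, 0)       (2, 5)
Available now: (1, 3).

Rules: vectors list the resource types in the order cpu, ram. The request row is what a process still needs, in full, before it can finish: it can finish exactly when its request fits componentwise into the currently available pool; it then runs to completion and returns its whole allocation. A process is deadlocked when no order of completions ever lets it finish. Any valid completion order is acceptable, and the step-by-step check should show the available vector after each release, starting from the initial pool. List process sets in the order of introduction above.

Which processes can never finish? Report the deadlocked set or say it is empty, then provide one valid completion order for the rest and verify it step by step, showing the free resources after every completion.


The deadlocked set is task-5 and task-3.
Key observation: no order helps: past task-8, task-6, the free pool tops out at (4, 5), below what each blocked process needs in ram.
A valid finishing order for the others: task-8, task-6. Check, step by step:
  pool = (1, 3)
  task-8: need (1, 0) fits (1, 3); releases (2, 2), pool now (3, 5)
  task-6: need (2, 5) fits (3, 5); releases (1, 0), pool now (4, 5)
None of the blocked processes ever fits:
  blocked: task-5 wants (0, 6), pool (4, 5) — not enough ram
  blocked: task-3 wants (2, 6), pool (4, 5) — not enough ram


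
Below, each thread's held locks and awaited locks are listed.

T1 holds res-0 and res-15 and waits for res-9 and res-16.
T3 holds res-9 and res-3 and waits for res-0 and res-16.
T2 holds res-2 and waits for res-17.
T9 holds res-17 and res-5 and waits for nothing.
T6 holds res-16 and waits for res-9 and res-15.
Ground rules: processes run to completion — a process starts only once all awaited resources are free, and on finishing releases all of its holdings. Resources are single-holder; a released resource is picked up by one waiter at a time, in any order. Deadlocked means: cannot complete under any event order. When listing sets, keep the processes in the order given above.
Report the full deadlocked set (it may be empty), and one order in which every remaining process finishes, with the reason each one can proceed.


Deadlocked set: T1, T3 and T6.
Key observation: along T1 -> T3 -> T1, each member waits on what the next one holds — a deadlock; T6 is caught in further circular waits.
One completion order for the rest: T9, T2.
Walking it through:
  T9 waits on nothing -> runs at once and releases res-17 and res-5
  run T2 (all its waits — res-17 — are resolved); releases res-2


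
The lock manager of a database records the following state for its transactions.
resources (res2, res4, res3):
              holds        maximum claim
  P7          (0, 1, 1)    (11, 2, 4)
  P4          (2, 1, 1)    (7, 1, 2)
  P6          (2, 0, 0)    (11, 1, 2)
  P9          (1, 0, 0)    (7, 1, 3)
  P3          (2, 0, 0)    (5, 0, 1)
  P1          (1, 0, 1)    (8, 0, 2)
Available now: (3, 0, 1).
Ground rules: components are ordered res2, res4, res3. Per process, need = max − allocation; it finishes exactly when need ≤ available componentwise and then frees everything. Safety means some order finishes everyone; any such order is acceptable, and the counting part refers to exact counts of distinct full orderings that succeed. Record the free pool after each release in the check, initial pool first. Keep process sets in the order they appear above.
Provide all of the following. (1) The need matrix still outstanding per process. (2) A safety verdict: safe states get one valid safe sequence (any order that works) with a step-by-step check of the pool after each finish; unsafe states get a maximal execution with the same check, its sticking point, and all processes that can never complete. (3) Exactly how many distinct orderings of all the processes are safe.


(1) Remaining need (order res2, res4, res3):
  P7: (11, 1, 3)
  P4: (5, 0, 1)
  P6: (9, 1, 2)
  P9: (6, 1, 3)
  P3: (3, 0, 1)
  P1: (7, 0, 1)
(2) The state is SAFE; one workable sequence: P3, P4, P1, P9, P6, P7.
Key observation: reading the order forward, P3 is the first process whose need (3, 0, 1) meets the free pool (3, 0, 1) exactly on a resource it requests.
Walking it through:
  pool = (3, 0, 1)
  P3: need (3, 0, 1) fits (3, 0, 1); releases (2, 0, 0), pool now (5, 0, 1)
  P4: need (5, 0, 1) fits (5, 0, 1); releases (2, 1, 1), pool now (7, 1, 2)
  P1: need (7, 0, 1) fits (7, 1, 2); releases (1, 0, 1), pool now (8, 1, 3)
  P9: need (6, 1, 3) fits (8, 1, 3); releases (1, 0, 0), pool now (9, 1, 3)
  P6: need (9, 1, 2) fits (9, 1, 3); releases (2, 0, 0), pool now (11, 1, 3)
  P7: need (11, 1, 3) fits (11, 1, 3); releases (0, 1, 1), pool now (11, 2, 4)
(3) Exactly 1 of the possible complete orderings is a safe sequence.


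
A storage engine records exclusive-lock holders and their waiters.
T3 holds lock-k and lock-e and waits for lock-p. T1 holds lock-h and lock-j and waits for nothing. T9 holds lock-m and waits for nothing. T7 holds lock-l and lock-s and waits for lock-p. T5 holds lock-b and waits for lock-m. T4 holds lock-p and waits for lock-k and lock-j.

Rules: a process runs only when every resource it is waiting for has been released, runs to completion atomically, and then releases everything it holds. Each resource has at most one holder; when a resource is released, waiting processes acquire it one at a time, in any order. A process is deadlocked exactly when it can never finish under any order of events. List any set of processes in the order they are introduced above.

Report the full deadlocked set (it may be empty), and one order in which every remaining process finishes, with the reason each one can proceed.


Deadlocked: T3, T7 and T4.
Key observation: the waits loop around T3 -> T4 -> T3 with no way out; T7 waits into the deadlock from upstream.
The rest can finish in the order T9, T1, T5.
Verifying each step:
  run T9 (it waits on nothing); releases lock-m
  run T1 (it waits on nothing); releases lock-h and lock-j
  T5 waits on lock-m — all released -> runs and releases lock-b


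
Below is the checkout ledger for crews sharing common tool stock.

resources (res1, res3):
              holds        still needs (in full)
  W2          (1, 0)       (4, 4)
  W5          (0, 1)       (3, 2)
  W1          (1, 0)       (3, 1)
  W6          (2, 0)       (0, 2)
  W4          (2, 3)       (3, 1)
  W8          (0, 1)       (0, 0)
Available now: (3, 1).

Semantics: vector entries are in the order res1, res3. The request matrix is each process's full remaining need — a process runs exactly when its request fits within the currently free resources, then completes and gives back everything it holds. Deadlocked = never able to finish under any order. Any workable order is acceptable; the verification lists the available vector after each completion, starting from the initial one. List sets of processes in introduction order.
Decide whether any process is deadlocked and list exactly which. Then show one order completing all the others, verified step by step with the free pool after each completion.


Nothing here is deadlocked.
Key observation: W4 can run right away; the returned allocation unlocks the remaining processes in turn.
The rest can finish in the order W4, W8, W2, W5, W6, W1. Check, step by step:
  pool = (3, 1)
  W4: need (3, 1) fits (3, 1); releases (2, 3), pool now (5, 4)
  W8: need (0, 0) fits (5, 4); releases (0, 1), pool now (5, 5)
  W2: need (4, 4) fits (5, 5); releases (1, 0), pool now (6, 5)
  W5: need (3, 2) fits (6, 5); releases (0, 1), pool now (6, 6)
  W6: need (0, 2) fits (6, 6); releases (2, 0), pool now (8, 6)
  W1: need (3, 1) fits (8, 6); releases (1, 0), pool now (9, 6)


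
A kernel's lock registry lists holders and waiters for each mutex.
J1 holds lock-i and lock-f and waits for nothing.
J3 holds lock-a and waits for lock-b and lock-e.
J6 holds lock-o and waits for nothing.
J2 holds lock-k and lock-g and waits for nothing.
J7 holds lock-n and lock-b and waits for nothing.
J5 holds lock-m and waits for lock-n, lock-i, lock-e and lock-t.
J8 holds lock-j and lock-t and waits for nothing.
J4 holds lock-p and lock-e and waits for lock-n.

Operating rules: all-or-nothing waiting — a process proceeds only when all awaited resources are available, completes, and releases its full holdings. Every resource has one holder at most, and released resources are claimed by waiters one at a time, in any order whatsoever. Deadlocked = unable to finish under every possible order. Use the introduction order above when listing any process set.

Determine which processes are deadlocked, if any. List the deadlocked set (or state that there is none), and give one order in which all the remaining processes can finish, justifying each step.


The deadlocked set is empty.
Key observation: all waits point, directly or indirectly, at processes that can finish, so nothing is permanently blocked.
The rest can finish in the order J6, J8, J7, J4, J3, J1, J5, J2.
Check, step by step:
  J6 waits on nothing -> runs at once and releases lock-o
  J8 waits on nothing -> runs at once and releases lock-j and lock-t
  J7 waits on nothing -> runs at once and releases lock-n and lock-b
  J4 waits on lock-n — all released -> runs and releases lock-p and lock-e
  J3 waits on lock-b and lock-e — all released -> runs and releases lock-a
  J1 waits on nothing -> runs at once and releases lock-i and lock-f
  J5 waits on lock-n, lock-i, lock-e and lock-t — all released -> runs and releases lock-m
  J2 waits on nothing -> runs at once and releases lock-k and lock-g


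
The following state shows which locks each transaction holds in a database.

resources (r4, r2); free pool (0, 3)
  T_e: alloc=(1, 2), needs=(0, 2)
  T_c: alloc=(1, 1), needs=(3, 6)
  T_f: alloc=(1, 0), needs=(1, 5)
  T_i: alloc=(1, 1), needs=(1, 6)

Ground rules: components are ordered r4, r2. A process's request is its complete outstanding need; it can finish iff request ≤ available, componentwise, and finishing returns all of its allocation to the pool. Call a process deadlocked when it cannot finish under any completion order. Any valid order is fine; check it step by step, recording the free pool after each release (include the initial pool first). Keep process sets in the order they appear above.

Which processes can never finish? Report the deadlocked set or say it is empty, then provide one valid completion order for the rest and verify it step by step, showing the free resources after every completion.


The deadlocked set is T_c and T_i.
Key observation: even finishing T_e, T_f leaves just (2, 5) free — too little r2 for any of the remaining processes.
The rest can finish in the order T_e, T_f. Step-by-step check:
  pool = (0, 3)
  run T_e (needs (0, 2), free (0, 3)); after release of (1, 2) the pool is (1, 5)
  run T_f (needs (1, 5), free (1, 5)); after release of (1, 0) the pool is (2, 5)
The blocked processes can never fit:
  T_c cannot run: need (3, 6) vs free (2, 5) (insufficient r4 and r2)
  T_i cannot run: need (1, 6) vs free (2, 5) (insufficient r2)


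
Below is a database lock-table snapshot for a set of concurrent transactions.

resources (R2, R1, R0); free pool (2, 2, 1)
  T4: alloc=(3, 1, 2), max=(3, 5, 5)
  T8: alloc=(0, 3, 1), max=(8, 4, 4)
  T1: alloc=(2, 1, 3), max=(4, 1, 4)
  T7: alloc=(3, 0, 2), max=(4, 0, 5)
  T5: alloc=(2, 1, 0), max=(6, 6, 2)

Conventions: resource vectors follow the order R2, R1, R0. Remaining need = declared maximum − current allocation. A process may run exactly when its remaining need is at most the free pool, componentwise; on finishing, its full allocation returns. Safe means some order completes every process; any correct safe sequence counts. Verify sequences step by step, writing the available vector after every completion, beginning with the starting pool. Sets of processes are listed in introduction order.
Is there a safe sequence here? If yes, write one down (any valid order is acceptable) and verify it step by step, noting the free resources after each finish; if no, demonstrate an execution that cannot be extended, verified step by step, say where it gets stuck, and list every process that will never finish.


UNSAFE.
Key observation: after T1, T7 the pool peaks at (7, 3, 6), and each blocked process is short somewhere: T4 on R1; T8 on R2; T5 on R1.
A maximal execution: T1, T7 — then nothing else fits. Check, step by step:
  pool = (2, 2, 1)
  T1: need (2, 0, 1) fits (2, 2, 1); releases (2, 1, 3), pool now (4, 3, 4)
  T7: need (1, 0, 3) fits (4, 3, 4); releases (3, 0, 2), pool now (7, 3, 6)
  blocked: T4 wants (0, 4, 3), pool (7, 3, 6) — not enough R1
  blocked: T8 wants (8, 1, 3), pool (7, 3, 6) — not enough R2
  blocked: T5 wants (4, 5, 2), pool (7, 3, 6) — not enough R1
Processes that can never finish: T4, T8 and T5.


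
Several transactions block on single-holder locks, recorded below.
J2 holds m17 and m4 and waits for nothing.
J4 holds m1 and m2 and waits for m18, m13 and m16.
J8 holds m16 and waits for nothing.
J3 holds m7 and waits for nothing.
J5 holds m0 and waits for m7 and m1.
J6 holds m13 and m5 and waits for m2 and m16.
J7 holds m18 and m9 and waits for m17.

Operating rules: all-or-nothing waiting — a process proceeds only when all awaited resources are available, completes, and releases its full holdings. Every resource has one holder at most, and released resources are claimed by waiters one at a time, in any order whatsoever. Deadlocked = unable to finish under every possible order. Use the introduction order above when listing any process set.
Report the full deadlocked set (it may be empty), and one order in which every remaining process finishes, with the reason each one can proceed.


The deadlocked set is J4, J5 and J6.
Key observation: the wait chain closes on itself along J4 -> J6 -> J4; J5 waits into the deadlock from upstream.
The rest can finish in the order J2, J3, J7, J8.
Verifying each step:
  run J2 (it waits on nothing); releases m17 and m4
  run J3 (it waits on nothing); releases m7
  J7: everything it awaited (m17) is free; runs, freeing m18 and m9
  run J8 (it waits on nothing); releases m16


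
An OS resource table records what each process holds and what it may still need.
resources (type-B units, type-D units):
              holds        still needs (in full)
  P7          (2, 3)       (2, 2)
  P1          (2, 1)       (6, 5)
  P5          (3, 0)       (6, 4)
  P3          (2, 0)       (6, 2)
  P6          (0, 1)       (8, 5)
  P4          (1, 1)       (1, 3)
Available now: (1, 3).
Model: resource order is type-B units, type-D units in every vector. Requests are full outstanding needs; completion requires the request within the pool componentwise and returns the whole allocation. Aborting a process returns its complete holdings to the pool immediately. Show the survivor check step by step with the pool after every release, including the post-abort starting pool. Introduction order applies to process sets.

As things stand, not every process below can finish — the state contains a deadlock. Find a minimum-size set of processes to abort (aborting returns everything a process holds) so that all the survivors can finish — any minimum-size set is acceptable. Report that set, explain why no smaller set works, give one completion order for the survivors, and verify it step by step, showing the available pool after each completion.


The answer: abort P5.
Key observation: P1 was stuck for good until P5 gave back (3, 0); in the order shown it finishes at step 2.
Minimality: the empty abort set fails — the state is deadlocked as it stands.
The survivors complete as P7, P1, P3, P6, P4. Check, step by step (starting from the post-abort pool):
  pool = (4, 3)
  P7: need (2, 2) fits (4, 3); releases (2, 3), pool now (6, 6)
  P1: need (6, 5) fits (6, 6); releases (2, 1), pool now (8, 7)
  P3: need (6, 2) fits (8, 7); releases (2, 0), pool now (10, 7)
  P6: need (8, 5) fits (10, 7); releases (0, 1), pool now (10, 8)
  P4: need (1, 3) fits (10, 8); releases (1, 1), pool now (11, 9)


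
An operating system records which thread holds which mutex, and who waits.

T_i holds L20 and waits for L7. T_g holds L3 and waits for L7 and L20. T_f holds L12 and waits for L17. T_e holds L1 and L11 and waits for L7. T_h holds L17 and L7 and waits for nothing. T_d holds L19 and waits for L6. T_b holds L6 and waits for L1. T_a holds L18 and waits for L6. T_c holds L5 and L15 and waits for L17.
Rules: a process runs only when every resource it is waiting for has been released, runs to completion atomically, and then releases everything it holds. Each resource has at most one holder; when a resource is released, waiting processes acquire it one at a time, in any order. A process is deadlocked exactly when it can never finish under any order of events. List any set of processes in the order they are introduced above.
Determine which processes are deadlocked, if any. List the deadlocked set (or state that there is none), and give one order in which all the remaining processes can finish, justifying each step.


The deadlocked set is empty.
Key observation: although several processes wait, no cycle exists — each chain bottoms out at a free runner.
A valid finishing order for the others: T_h, T_c, T_i, T_e, T_f, T_g, T_b, T_d, T_a.
Step-by-step check:
  run T_h (it waits on nothing); releases L17 and L7
  run T_c (all its waits — L17 — are resolved); releases L5 and L15
  run T_i (all its waits — L7 — are resolved); releases L20
  run T_e (all its waits — L7 — are resolved); releases L1 and L11
  run T_f (all its waits — L17 — are resolved); releases L12
  run T_g (all its waits — L7 and L20 — are resolved); releases L3
  run T_b (all its waits — L1 — are resolved); releases L6
  run T_d (all its waits — L6 — are resolved); releases L19
  run T_a (all its waits — L6 — are resolved); releases L18


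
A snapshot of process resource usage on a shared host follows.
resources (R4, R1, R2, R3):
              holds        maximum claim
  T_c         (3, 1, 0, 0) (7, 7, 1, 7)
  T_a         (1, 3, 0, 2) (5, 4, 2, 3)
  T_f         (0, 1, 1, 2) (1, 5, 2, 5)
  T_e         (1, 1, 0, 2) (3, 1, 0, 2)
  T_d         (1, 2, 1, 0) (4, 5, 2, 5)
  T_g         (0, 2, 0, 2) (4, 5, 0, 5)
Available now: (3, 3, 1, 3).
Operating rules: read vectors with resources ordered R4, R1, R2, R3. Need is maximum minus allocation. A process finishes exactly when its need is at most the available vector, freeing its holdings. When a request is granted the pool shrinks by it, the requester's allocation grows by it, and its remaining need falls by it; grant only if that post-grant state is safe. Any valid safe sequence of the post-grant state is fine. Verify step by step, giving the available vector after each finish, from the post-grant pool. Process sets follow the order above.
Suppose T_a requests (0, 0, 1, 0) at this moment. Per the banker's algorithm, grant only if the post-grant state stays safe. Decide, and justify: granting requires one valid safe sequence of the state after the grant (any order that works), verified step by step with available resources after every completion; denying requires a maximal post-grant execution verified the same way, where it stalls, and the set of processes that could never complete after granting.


DENY. Granting would leave the state unsafe.
Key observation: once T_e, T_g finish, the pool peaks at (4, 6, 0, 7) — and every remaining process still needs more R2 than that.
Pretend the grant happened; the run T_e, T_g goes as far as possible. Walking it through:
  pool = (3, 3, 0, 3)
  T_e needs (2, 0, 0, 0) <= (3, 3, 0, 3) -> finishes; pool += (1, 1, 0, 2) = (4, 4, 0, 5)
  T_g needs (4, 3, 0, 3) <= (4, 4, 0, 5) -> finishes; pool += (0, 2, 0, 2) = (4, 6, 0, 7)
  blocked: T_c wants (4, 6, 1, 7), pool (4, 6, 0, 7) — not enough R2
  blocked: T_a wants (4, 1, 1, 1), pool (4, 6, 0, 7) — not enough R2
  blocked: T_f wants (1, 4, 1, 3), pool (4, 6, 0, 7) — not enough R2
  blocked: T_d wants (3, 3, 1, 5), pool (4, 6, 0, 7) — not enough R2
Had the request been granted, T_c, T_a, T_f and T_d could never finish.


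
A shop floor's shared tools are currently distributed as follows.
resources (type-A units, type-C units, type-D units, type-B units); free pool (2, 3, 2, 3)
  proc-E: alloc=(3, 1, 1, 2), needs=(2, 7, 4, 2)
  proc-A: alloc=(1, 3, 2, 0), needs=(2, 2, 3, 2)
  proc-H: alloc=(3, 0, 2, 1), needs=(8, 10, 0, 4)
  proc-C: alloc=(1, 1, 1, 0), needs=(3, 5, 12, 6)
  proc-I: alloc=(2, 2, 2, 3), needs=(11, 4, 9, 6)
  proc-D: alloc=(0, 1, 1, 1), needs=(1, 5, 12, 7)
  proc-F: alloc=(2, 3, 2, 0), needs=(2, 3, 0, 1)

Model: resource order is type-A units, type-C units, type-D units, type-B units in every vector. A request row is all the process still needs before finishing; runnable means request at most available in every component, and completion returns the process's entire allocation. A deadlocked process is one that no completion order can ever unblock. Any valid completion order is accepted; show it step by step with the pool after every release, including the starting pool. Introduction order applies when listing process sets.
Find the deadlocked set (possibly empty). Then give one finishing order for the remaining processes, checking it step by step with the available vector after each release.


Deadlocked: proc-C and proc-D.
Key observation: after proc-F, proc-A, proc-E, proc-H, proc-I complete, (13, 12, 11, 9) is the best the pool ever gets, yet each leftover process wants more type-D units.
A valid finishing order for the others: proc-F, proc-A, proc-E, proc-H, proc-I. Walking it through:
  pool = (2, 3, 2, 3)
  run proc-F (needs (2, 3, 0, 1), free (2, 3, 2, 3)); after release of (2, 3, 2, 0) the pool is (4, 6, 4, 3)
  run proc-A (needs (2, 2, 3, 2), free (4, 6, 4, 3)); after release of (1, 3, 2, 0) the pool is (5, 9, 6, 3)
  run proc-E (needs (2, 7, 4, 2), free (5, 9, 6, 3)); after release of (3, 1, 1, 2) the pool is (8, 10, 7, 5)
  run proc-H (needs (8, 10, 0, 4), free (8, 10, 7, 5)); after release of (3, 0, 2, 1) the pool is (11, 10, 9, 6)
  run proc-I (needs (11, 4, 9, 6), free (11, 10, 9, 6)); after release of (2, 2, 2, 3) the pool is (13, 12, 11, 9)
The blocked processes can never fit:
  blocked: proc-C wants (3, 5, 12, 6), pool (13, 12, 11, 9) — not enough type-D units
  blocked: proc-D wants (1, 5, 12, 7), pool (13, 12, 11, 9) — not enough type-D units
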